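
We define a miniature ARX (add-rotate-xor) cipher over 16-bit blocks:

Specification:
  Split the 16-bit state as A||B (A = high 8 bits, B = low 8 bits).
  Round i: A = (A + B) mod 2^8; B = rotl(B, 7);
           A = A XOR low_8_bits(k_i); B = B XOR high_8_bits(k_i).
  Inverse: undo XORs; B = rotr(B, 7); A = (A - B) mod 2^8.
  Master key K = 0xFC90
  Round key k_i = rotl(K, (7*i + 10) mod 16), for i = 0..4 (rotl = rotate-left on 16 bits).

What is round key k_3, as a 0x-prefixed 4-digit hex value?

0x7E48

K = 0xFC90
k_0 = rotl(K, (7*0+10) mod 16) = rotl(K, 10) = 0x43F2
k_1 = rotl(K, (7*1+10) mod 16) = rotl(K, 1) = 0xF921
k_2 = rotl(K, (7*2+10) mod 16) = rotl(K, 8) = 0x90FC
k_3 = rotl(K, (7*3+10) mod 16) = rotl(K, 15) = 0x7E48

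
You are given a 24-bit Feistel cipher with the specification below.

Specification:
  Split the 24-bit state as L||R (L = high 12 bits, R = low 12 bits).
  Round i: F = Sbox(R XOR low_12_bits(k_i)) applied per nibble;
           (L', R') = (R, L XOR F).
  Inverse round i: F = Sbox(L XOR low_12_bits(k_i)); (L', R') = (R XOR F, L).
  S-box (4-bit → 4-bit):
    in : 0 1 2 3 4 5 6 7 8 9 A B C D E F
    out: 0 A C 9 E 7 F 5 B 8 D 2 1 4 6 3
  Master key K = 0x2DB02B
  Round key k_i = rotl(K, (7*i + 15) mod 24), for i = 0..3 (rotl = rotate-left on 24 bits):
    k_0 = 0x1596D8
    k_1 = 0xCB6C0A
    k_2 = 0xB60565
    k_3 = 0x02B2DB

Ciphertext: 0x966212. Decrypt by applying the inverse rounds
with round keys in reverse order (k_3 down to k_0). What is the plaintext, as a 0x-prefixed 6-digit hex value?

0x3F7C91

s_0 = ciphertext = 0x966212
s_1 = InvRound(s_0, k_3) = 0x036966
s_2 = InvRound(s_1, k_2) = 0xE1F036
s_3 = InvRound(s_2, k_1) = 0xC91E1F
s_4 = InvRound(s_3, k_0) = 0x3F7C91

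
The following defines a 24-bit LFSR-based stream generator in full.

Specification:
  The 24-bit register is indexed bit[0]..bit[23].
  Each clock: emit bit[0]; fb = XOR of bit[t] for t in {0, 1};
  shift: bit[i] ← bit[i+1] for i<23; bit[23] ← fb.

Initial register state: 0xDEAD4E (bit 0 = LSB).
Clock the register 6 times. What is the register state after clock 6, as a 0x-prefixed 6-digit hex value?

0xA77AB5

reg_0 = 0xDEAD4E
clock 1: out=0, reg = 0xEF56A7
clock 2: out=1, reg = 0x77AB53
clock 3: out=1, reg = 0x3BD5A9
clock 4: out=1, reg = 0x9DEAD4
clock 5: out=0, reg = 0x4EF56A
clock 6: out=0, reg = 0xA77AB5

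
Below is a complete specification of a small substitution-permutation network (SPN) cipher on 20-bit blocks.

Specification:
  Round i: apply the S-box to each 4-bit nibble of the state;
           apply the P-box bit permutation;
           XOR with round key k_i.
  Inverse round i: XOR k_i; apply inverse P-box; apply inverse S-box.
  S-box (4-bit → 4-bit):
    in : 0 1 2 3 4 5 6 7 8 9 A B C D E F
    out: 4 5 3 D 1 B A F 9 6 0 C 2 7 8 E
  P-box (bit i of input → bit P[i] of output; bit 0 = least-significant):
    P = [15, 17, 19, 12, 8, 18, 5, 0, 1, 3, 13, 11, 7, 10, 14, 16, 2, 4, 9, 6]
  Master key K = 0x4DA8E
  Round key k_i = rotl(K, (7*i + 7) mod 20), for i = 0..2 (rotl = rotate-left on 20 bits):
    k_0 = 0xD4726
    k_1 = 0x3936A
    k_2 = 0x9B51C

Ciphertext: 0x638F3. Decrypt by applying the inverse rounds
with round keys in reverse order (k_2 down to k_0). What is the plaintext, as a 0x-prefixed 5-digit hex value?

0xB4D88

s_0 = ciphertext = 0x638F3
s_1 = InvRound(s_0, k_2) = 0x8557D
s_2 = InvRound(s_1, k_1) = 0xDF4ED
s_3 = InvRound(s_2, k_0) = 0xB4D88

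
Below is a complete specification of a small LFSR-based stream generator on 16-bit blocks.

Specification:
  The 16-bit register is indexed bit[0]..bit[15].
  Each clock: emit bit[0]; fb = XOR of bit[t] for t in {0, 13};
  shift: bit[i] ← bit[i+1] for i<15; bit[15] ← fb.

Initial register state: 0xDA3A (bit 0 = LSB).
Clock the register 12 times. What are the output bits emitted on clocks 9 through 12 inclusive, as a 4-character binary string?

0101

reg_0 = 0xDA3A
clock 1: out=0, reg = 0x6D1D
clock 2: out=1, reg = 0x368E
clock 3: out=0, reg = 0x9B47
clock 4: out=1, reg = 0xCDA3
clock 5: out=1, reg = 0xE6D1
clock 6: out=1, reg = 0x7368
clock 7: out=0, reg = 0xB9B4
clock 8: out=0, reg = 0xDCDA
clock 9: out=0, reg = 0x6E6D
clock 10: out=1, reg = 0x3736
clock 11: out=0, reg = 0x9B9B
clock 12: out=1, reg = 0xCDCD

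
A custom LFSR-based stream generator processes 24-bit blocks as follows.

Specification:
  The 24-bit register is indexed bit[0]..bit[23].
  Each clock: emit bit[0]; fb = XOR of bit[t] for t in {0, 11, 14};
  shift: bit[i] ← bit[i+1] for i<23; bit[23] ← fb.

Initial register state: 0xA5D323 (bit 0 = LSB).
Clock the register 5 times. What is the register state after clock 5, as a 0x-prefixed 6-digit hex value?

reg_0 = 0xA5D323
clock 1: out=1, reg = 0x52E991
clock 2: out=1, reg = 0xA974C8
clock 3: out=0, reg = 0xD4BA64
clock 4: out=0, reg = 0xEA5D32
clock 5: out=0, reg = 0x752E99

0x752E99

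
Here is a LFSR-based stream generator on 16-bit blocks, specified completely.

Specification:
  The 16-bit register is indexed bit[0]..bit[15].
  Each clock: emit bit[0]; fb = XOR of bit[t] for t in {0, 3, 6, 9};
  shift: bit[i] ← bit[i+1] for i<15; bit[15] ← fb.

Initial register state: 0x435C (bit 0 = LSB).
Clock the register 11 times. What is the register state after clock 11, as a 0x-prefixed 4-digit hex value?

reg_0 = 0x435C
clock 1: out=0, reg = 0xA1AE
clock 2: out=0, reg = 0xD0D7
clock 3: out=1, reg = 0x686B
clock 4: out=1, reg = 0xB435
clock 5: out=1, reg = 0xDA1A
clock 6: out=0, reg = 0x6D0D
clock 7: out=1, reg = 0x3686
clock 8: out=0, reg = 0x9B43
clock 9: out=1, reg = 0xCDA1
clock 10: out=1, reg = 0xE6D0
clock 11: out=0, reg = 0x7368

0x7368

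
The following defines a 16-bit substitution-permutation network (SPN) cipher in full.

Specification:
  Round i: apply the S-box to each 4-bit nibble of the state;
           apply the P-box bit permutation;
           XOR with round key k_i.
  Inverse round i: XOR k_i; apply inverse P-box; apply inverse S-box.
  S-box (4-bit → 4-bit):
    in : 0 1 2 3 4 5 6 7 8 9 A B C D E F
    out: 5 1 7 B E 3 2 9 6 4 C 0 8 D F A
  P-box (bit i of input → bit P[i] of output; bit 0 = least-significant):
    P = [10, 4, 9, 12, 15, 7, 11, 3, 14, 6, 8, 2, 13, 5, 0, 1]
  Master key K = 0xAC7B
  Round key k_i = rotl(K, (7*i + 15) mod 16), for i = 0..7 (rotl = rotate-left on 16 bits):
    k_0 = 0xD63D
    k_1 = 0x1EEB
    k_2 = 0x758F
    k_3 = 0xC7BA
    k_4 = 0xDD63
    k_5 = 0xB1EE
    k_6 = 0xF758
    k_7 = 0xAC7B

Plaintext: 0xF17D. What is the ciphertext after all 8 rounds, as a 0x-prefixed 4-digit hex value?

0x9049

s_0 = plaintext = 0xF17D
s_1 = Round(s_0, k_0) = 0x0017
s_2 = Round(s_1, k_1) = 0xEBEA
s_3 = Round(s_2, k_2) = 0xCF24
s_4 = Round(s_3, k_3) = 0x5D6C
s_5 = Round(s_4, k_4) = 0xACC7
s_6 = Round(s_5, k_5) = 0xA5E1
s_7 = Round(s_6, k_6) = 0x3B93
s_8 = Round(s_7, k_7) = 0x9049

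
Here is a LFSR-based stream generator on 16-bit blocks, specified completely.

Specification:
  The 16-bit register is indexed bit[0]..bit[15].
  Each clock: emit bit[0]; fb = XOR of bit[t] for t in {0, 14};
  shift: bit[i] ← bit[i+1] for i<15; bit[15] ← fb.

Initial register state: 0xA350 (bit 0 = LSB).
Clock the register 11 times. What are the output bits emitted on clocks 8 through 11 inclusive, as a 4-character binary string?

reg_0 = 0xA350
clock 1: out=0, reg = 0x51A8
clock 2: out=0, reg = 0xA8D4
clock 3: out=0, reg = 0x546A
clock 4: out=0, reg = 0xAA35
clock 5: out=1, reg = 0xD51A
clock 6: out=0, reg = 0xEA8D
clock 7: out=1, reg = 0x7546
clock 8: out=0, reg = 0xBAA3
clock 9: out=1, reg = 0xDD51
clock 10: out=1, reg = 0x6EA8
clock 11: out=0, reg = 0xB754

0110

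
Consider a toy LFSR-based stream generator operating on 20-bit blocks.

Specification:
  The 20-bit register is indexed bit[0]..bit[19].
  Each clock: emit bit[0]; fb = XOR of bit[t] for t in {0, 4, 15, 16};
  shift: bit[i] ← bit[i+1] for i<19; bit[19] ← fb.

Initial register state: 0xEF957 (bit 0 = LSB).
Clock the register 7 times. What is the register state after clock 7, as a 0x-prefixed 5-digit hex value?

reg_0 = 0xEF957
clock 1: out=1, reg = 0xF7CAB
clock 2: out=1, reg = 0x7BE55
clock 3: out=1, reg = 0x3DF2A
clock 4: out=0, reg = 0x1EF95
clock 5: out=1, reg = 0x0F7CA
clock 6: out=0, reg = 0x87BE5
clock 7: out=1, reg = 0xC3DF2

0xC3DF2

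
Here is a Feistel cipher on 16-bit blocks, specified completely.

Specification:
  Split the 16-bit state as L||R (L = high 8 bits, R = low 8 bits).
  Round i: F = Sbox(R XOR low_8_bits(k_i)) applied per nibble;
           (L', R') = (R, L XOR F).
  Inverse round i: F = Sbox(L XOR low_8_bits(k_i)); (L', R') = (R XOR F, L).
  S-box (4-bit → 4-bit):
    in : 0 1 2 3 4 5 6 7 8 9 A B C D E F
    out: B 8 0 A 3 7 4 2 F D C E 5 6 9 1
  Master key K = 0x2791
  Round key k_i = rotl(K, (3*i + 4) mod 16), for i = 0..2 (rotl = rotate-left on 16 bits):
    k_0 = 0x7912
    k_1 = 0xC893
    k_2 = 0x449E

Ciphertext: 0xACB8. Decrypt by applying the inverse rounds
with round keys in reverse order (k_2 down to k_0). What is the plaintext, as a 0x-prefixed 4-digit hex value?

0x2352

s_0 = ciphertext = 0xACB8
s_1 = InvRound(s_0, k_2) = 0x18AC
s_2 = InvRound(s_1, k_1) = 0x5218
s_3 = InvRound(s_2, k_0) = 0x2352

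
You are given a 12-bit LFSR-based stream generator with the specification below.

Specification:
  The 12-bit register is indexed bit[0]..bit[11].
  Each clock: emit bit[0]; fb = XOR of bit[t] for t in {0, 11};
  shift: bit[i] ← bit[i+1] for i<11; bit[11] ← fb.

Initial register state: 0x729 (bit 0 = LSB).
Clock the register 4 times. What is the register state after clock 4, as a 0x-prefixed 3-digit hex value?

0x772

reg_0 = 0x729
clock 1: out=1, reg = 0xB94
clock 2: out=0, reg = 0xDCA
clock 3: out=0, reg = 0xEE5
clock 4: out=1, reg = 0x772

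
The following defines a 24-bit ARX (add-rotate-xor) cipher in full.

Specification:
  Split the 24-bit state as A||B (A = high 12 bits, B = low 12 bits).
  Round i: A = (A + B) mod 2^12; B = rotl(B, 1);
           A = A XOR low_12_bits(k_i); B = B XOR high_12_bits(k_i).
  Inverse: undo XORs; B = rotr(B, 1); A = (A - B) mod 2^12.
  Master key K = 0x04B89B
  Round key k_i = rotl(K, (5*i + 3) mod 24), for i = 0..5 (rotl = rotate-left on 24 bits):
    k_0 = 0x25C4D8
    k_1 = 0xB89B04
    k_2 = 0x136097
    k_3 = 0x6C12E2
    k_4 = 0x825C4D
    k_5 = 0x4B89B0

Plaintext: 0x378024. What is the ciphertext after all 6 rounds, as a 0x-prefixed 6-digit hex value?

0xE2AC59

s_0 = plaintext = 0x378024
s_1 = Round(s_0, k_0) = 0x744214
s_2 = Round(s_1, k_1) = 0x25CFA1
s_3 = Round(s_2, k_2) = 0x16AE75
s_4 = Round(s_3, k_3) = 0xD3DA2A
s_5 = Round(s_4, k_4) = 0xB2AC70
s_6 = Round(s_5, k_5) = 0xE2AC59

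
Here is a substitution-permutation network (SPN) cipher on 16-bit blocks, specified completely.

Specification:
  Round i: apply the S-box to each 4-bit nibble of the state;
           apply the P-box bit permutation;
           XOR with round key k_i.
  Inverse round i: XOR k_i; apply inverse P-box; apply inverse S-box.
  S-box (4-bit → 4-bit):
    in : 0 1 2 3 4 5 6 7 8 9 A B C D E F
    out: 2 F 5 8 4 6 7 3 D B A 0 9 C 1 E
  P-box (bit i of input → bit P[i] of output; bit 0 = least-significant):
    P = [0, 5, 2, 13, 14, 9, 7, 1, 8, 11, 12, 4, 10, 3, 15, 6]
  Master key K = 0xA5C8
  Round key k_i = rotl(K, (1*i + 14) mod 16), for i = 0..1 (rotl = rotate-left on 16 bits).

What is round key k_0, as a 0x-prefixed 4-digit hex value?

K = 0xA5C8
k_0 = rotl(K, (1*0+14) mod 16) = rotl(K, 14) = 0x2972

0x2972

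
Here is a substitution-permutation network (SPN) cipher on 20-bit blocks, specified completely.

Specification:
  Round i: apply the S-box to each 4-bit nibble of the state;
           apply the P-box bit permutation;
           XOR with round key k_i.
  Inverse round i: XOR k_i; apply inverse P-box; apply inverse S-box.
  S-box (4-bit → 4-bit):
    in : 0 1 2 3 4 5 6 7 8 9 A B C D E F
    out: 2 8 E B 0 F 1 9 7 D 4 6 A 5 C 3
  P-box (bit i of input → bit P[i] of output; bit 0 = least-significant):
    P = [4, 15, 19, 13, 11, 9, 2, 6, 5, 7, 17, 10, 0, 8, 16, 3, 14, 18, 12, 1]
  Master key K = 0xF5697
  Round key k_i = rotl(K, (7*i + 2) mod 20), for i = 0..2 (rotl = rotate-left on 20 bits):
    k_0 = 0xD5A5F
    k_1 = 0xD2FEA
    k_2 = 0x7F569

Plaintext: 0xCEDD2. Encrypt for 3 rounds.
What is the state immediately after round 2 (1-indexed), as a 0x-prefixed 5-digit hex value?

s_0 = plaintext = 0xCEDD2
s_1 = Round(s_0, k_0) = 0x2F271
s_2 = Round(s_1, k_1) = 0xB1229
s_3 = Round(s_2, k_2) = 0x9C3B5

0xB1229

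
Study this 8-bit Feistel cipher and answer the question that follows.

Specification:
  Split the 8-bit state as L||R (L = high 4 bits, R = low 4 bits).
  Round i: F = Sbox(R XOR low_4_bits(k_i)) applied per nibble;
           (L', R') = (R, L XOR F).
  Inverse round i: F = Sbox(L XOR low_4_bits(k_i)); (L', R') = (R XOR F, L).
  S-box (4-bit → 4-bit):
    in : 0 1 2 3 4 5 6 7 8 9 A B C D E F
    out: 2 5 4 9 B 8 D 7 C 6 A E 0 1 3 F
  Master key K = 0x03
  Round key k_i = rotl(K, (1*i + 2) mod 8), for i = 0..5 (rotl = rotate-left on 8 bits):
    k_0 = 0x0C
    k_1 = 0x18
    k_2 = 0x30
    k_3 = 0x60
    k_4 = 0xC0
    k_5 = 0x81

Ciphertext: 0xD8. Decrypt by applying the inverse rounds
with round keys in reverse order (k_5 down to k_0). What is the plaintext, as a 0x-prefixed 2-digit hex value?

s_0 = ciphertext = 0xD8
s_1 = InvRound(s_0, k_5) = 0x8D
s_2 = InvRound(s_1, k_4) = 0x18
s_3 = InvRound(s_2, k_3) = 0xD1
s_4 = InvRound(s_3, k_2) = 0x0D
s_5 = InvRound(s_4, k_1) = 0x10
s_6 = InvRound(s_5, k_0) = 0x11

0x11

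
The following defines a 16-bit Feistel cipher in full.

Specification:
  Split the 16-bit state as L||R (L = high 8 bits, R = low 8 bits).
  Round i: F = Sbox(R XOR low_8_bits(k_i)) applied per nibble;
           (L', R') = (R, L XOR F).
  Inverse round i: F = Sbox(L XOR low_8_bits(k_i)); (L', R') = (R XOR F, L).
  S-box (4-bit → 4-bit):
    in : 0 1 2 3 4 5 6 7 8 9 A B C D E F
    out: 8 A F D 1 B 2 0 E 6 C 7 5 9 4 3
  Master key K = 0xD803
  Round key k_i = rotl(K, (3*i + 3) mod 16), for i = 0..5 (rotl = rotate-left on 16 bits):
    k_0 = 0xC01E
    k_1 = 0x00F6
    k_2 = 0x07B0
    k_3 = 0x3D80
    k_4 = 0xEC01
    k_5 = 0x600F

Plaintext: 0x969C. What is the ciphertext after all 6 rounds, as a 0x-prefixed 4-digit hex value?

s_0 = plaintext = 0x969C
s_1 = Round(s_0, k_0) = 0x9C79
s_2 = Round(s_1, k_1) = 0x797F
s_3 = Round(s_2, k_2) = 0x7F2A
s_4 = Round(s_3, k_3) = 0x2AB3
s_5 = Round(s_4, k_4) = 0xB355
s_6 = Round(s_5, k_5) = 0x550F

0x550F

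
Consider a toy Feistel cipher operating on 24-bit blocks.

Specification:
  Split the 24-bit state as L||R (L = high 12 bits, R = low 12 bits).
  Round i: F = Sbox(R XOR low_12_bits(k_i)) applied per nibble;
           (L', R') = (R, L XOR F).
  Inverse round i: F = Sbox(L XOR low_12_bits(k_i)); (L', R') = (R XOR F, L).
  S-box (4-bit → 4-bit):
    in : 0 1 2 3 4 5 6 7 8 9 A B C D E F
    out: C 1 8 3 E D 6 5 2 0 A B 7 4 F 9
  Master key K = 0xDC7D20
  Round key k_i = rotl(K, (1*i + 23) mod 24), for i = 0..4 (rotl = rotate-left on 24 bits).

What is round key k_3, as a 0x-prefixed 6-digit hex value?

K = 0xDC7D20
k_0 = rotl(K, (1*0+23) mod 24) = rotl(K, 23) = 0x6E3E90
k_1 = rotl(K, (1*1+23) mod 24) = rotl(K, 0) = 0xDC7D20
k_2 = rotl(K, (1*2+23) mod 24) = rotl(K, 1) = 0xB8FA41
k_3 = rotl(K, (1*3+23) mod 24) = rotl(K, 2) = 0x71F483

0x71F483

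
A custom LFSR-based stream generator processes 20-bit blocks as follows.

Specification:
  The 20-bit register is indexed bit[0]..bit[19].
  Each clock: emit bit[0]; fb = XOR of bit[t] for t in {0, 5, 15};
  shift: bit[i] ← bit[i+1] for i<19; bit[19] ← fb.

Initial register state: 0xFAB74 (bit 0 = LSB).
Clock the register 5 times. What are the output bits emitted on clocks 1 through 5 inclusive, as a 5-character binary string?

00101

reg_0 = 0xFAB74
clock 1: out=0, reg = 0x7D5BA
clock 2: out=0, reg = 0x3EADD
clock 3: out=1, reg = 0x1F56E
clock 4: out=0, reg = 0x0FAB7
clock 5: out=1, reg = 0x87D5B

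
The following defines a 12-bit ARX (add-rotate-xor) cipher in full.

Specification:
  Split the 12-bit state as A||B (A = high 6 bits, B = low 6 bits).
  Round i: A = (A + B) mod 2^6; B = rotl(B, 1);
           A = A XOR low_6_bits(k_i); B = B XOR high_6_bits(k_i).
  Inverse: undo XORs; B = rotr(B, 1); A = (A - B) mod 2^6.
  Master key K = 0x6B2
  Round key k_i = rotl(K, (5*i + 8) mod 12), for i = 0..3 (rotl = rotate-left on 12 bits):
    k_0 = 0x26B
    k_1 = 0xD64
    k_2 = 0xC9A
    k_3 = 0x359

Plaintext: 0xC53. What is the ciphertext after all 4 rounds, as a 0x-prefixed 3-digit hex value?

0xF02

s_0 = plaintext = 0xC53
s_1 = Round(s_0, k_0) = 0xBEF
s_2 = Round(s_1, k_1) = 0xEAA
s_3 = Round(s_2, k_2) = 0xFA7
s_4 = Round(s_3, k_3) = 0xF02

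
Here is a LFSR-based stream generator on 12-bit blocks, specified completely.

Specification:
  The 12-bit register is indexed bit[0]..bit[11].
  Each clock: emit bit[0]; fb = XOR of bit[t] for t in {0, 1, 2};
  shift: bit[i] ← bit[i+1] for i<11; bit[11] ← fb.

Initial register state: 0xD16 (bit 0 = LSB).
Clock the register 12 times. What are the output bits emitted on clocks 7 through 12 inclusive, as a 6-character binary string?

001011

reg_0 = 0xD16
clock 1: out=0, reg = 0x68B
clock 2: out=1, reg = 0x345
clock 3: out=1, reg = 0x1A2
clock 4: out=0, reg = 0x8D1
clock 5: out=1, reg = 0xC68
clock 6: out=0, reg = 0x634
clock 7: out=0, reg = 0xB1A
clock 8: out=0, reg = 0xD8D
clock 9: out=1, reg = 0x6C6
clock 10: out=0, reg = 0x363
clock 11: out=1, reg = 0x1B1
clock 12: out=1, reg = 0x8D8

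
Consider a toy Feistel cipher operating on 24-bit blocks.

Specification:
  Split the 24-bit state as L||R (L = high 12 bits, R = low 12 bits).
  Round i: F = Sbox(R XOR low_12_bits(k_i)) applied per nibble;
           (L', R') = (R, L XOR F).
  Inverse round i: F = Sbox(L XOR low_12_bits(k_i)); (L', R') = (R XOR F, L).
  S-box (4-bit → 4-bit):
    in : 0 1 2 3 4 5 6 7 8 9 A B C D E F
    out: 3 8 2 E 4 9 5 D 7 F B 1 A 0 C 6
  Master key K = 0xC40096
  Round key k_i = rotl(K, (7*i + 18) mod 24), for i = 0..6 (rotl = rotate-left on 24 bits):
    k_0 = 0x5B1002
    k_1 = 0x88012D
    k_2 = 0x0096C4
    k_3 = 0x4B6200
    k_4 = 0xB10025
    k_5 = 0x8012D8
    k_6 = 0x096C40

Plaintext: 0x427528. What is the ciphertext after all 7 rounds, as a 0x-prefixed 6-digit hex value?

s_0 = plaintext = 0x427528
s_1 = Round(s_0, k_0) = 0x528D0C
s_2 = Round(s_1, k_1) = 0xD0CF00
s_3 = Round(s_2, k_2) = 0xF002A8
s_4 = Round(s_3, k_3) = 0x2A8CB7
s_5 = Round(s_4, k_4) = 0xCB785A
s_6 = Round(s_5, k_5) = 0x85A7C5
s_7 = Round(s_6, k_6) = 0x7C5923

0x7C5923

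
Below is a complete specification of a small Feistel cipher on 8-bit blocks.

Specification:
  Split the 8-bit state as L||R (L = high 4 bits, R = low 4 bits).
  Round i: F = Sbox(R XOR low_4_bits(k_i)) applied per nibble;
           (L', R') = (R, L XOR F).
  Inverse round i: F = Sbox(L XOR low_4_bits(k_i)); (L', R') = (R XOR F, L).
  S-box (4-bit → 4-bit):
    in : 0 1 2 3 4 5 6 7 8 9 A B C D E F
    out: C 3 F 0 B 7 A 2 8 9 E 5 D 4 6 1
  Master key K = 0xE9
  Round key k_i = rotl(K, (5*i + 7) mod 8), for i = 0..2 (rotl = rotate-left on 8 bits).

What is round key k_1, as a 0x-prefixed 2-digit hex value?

K = 0xE9
k_0 = rotl(K, (5*0+7) mod 8) = rotl(K, 7) = 0xF4
k_1 = rotl(K, (5*1+7) mod 8) = rotl(K, 4) = 0x9E

0x9E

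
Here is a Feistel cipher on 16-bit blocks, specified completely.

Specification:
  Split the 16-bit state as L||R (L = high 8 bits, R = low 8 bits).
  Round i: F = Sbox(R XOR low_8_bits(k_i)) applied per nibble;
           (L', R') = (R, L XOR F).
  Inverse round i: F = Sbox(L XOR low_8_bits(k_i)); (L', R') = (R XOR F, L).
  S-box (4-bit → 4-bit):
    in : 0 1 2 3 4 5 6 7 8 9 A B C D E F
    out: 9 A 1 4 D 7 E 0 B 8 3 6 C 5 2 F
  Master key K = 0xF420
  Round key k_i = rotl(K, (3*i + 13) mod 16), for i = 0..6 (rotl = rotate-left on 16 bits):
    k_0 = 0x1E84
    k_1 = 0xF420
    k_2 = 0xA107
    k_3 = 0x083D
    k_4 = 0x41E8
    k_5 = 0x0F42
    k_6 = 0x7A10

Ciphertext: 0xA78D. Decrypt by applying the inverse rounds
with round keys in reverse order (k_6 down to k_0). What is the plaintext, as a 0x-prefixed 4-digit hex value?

s_0 = ciphertext = 0xA78D
s_1 = InvRound(s_0, k_6) = 0xEDA7
s_2 = InvRound(s_1, k_5) = 0x98ED
s_3 = InvRound(s_2, k_4) = 0xE498
s_4 = InvRound(s_3, k_3) = 0xC0E4
s_5 = InvRound(s_4, k_2) = 0x24C0
s_6 = InvRound(s_5, k_1) = 0x5D24
s_7 = InvRound(s_6, k_0) = 0x7C5D

0x7C5D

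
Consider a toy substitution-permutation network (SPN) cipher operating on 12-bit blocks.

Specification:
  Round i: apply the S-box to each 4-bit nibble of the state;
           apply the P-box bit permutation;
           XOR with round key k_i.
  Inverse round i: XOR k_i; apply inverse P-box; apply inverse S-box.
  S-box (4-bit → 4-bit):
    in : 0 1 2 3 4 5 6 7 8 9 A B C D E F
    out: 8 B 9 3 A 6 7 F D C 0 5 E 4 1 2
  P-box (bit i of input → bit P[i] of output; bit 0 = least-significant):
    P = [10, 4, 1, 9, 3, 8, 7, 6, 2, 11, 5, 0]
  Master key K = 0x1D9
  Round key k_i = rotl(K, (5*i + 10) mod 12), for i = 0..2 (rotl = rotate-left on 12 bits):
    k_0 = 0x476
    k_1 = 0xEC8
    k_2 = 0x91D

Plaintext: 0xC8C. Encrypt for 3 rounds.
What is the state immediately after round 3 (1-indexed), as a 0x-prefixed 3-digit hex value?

0xD4B

s_0 = plaintext = 0xC8C
s_1 = Round(s_0, k_0) = 0xE8D
s_2 = Round(s_1, k_1) = 0xE06
s_3 = Round(s_2, k_2) = 0xD4B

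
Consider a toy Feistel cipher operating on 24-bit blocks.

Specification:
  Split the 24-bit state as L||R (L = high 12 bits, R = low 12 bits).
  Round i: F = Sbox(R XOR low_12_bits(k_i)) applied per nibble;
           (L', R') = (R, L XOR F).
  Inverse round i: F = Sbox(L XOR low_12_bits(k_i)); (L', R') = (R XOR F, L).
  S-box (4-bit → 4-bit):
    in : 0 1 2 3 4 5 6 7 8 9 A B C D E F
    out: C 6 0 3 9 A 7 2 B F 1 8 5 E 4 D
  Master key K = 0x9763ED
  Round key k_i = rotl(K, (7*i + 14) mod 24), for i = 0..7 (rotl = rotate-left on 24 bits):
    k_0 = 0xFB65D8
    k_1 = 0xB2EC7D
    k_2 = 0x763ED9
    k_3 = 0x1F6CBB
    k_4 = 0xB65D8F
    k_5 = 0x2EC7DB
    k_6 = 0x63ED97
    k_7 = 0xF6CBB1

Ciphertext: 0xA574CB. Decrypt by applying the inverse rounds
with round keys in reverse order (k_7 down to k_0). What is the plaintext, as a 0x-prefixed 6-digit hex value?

s_0 = ciphertext = 0xA574CB
s_1 = InvRound(s_0, k_7) = 0x28CA57
s_2 = InvRound(s_1, k_6) = 0x73F28C
s_3 = InvRound(s_2, k_5) = 0xEC573F
s_4 = InvRound(s_3, k_4) = 0x4AEEC5
s_5 = InvRound(s_4, k_3) = 0x5AF4AE
s_6 = InvRound(s_5, k_2) = 0xC895AF
s_7 = InvRound(s_6, k_1) = 0x976C89
s_8 = InvRound(s_7, k_0) = 0x99D976

0x99D976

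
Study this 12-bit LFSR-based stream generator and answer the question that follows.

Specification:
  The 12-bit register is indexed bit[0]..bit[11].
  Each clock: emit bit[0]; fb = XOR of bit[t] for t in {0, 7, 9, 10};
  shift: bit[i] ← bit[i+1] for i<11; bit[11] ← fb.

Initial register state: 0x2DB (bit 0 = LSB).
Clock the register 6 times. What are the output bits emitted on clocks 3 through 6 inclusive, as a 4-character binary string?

0110

reg_0 = 0x2DB
clock 1: out=1, reg = 0x96D
clock 2: out=1, reg = 0xCB6
clock 3: out=0, reg = 0x65B
clock 4: out=1, reg = 0xB2D
clock 5: out=1, reg = 0x596
clock 6: out=0, reg = 0x2CB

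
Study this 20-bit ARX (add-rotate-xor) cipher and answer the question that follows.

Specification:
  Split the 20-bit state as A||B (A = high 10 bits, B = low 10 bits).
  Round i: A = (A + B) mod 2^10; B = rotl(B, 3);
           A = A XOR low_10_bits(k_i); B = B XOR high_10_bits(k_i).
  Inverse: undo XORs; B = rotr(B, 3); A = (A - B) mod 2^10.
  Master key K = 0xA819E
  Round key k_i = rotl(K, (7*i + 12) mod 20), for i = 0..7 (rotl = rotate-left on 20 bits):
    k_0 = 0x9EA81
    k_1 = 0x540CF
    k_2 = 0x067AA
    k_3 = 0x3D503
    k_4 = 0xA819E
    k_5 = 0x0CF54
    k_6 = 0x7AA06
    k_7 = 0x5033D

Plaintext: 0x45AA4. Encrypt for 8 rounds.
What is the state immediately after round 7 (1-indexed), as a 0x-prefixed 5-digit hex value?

s_0 = plaintext = 0x45AA4
s_1 = Round(s_0, k_0) = 0x4EF5F
s_2 = Round(s_1, k_1) = 0x157AE
s_3 = Round(s_2, k_2) = 0xEA56E
s_4 = Round(s_3, k_3) = 0x05387
s_5 = Round(s_4, k_4) = 0x8169F
s_6 = Round(s_5, k_5) = 0xFC0CE
s_7 = Round(s_6, k_6) = 0xAE39B
s_8 = Round(s_7, k_7) = 0x5B99F

0xAE39B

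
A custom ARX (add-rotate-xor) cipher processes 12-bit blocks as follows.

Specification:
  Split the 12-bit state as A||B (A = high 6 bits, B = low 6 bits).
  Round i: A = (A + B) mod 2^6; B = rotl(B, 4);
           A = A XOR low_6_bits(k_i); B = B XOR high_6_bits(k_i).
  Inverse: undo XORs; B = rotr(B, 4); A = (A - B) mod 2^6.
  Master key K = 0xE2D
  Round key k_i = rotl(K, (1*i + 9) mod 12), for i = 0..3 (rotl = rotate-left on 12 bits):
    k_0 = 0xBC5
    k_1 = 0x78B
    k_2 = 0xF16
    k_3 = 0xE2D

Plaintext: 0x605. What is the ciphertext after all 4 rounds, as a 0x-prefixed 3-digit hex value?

0x570

s_0 = plaintext = 0x605
s_1 = Round(s_0, k_0) = 0x63E
s_2 = Round(s_1, k_1) = 0x771
s_3 = Round(s_2, k_2) = 0x620
s_4 = Round(s_3, k_3) = 0x570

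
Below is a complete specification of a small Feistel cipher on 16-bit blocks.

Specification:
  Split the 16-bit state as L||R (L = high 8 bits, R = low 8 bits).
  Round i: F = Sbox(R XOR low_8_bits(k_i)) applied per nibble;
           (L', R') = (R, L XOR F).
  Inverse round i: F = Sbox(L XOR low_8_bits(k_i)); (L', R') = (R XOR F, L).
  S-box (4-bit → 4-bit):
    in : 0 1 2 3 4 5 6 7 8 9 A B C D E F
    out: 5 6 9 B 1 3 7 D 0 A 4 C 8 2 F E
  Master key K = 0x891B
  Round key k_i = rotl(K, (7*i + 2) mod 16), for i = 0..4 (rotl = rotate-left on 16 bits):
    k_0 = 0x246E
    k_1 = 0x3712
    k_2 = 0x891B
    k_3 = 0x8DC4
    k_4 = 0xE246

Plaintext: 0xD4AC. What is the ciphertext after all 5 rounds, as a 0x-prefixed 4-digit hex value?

s_0 = plaintext = 0xD4AC
s_1 = Round(s_0, k_0) = 0xAC5D
s_2 = Round(s_1, k_1) = 0x5DB2
s_3 = Round(s_2, k_2) = 0xB217
s_4 = Round(s_3, k_3) = 0x1799
s_5 = Round(s_4, k_4) = 0x9939

0x9939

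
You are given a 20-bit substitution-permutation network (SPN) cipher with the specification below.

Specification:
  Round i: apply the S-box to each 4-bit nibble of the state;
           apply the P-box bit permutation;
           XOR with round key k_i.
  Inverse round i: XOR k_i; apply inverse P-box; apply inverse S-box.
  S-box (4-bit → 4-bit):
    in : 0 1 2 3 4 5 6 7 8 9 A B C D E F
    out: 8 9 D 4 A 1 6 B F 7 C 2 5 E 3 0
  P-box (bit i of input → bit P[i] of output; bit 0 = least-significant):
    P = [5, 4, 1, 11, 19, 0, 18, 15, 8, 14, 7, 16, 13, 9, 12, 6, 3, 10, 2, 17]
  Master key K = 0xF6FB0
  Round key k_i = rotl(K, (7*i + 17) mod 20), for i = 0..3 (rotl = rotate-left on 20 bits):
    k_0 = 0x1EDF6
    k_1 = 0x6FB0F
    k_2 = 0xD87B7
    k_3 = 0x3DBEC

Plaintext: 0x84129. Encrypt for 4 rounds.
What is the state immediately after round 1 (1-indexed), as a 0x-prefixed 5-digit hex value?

s_0 = plaintext = 0x84129
s_1 = Round(s_0, k_0) = 0xE6A88
s_2 = Round(s_1, k_1) = 0xB65B4
s_3 = Round(s_2, k_2) = 0xD98A6
s_4 = Round(s_3, k_3) = 0x42C7A

0xE6A88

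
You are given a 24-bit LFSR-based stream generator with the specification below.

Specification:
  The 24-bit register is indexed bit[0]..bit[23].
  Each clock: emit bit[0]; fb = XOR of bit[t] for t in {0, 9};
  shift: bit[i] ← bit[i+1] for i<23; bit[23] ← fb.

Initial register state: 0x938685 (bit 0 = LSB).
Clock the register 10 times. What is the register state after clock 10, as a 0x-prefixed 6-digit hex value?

0xD1A4E1

reg_0 = 0x938685
clock 1: out=1, reg = 0x49C342
clock 2: out=0, reg = 0xA4E1A1
clock 3: out=1, reg = 0xD270D0
clock 4: out=0, reg = 0x693868
clock 5: out=0, reg = 0x349C34
clock 6: out=0, reg = 0x1A4E1A
clock 7: out=0, reg = 0x8D270D
clock 8: out=1, reg = 0x469386
clock 9: out=0, reg = 0xA349C3
clock 10: out=1, reg = 0xD1A4E1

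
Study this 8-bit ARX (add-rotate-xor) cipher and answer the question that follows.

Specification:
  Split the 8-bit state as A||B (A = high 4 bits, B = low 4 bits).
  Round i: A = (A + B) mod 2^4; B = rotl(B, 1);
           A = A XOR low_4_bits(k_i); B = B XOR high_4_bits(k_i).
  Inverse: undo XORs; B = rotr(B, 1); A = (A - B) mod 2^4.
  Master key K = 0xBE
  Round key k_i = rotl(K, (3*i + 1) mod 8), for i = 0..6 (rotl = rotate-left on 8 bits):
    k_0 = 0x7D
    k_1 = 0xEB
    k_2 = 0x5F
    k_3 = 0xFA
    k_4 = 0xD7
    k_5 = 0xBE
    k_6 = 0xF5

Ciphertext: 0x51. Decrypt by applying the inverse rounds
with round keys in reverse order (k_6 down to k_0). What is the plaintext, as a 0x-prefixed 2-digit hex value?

0xF8

s_0 = ciphertext = 0x51
s_1 = InvRound(s_0, k_6) = 0x97
s_2 = InvRound(s_1, k_5) = 0x16
s_3 = InvRound(s_2, k_4) = 0x9D
s_4 = InvRound(s_3, k_3) = 0x21
s_5 = InvRound(s_4, k_2) = 0xB2
s_6 = InvRound(s_5, k_1) = 0xA6
s_7 = InvRound(s_6, k_0) = 0xF8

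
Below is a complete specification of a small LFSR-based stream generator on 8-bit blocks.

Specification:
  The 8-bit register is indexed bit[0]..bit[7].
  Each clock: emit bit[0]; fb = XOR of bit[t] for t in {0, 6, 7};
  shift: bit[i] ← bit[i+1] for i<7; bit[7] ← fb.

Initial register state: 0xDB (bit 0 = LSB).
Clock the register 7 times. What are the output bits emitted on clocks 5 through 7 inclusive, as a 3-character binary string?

reg_0 = 0xDB
clock 1: out=1, reg = 0xED
clock 2: out=1, reg = 0xF6
clock 3: out=0, reg = 0x7B
clock 4: out=1, reg = 0x3D
clock 5: out=1, reg = 0x9E
clock 6: out=0, reg = 0xCF
clock 7: out=1, reg = 0xE7

101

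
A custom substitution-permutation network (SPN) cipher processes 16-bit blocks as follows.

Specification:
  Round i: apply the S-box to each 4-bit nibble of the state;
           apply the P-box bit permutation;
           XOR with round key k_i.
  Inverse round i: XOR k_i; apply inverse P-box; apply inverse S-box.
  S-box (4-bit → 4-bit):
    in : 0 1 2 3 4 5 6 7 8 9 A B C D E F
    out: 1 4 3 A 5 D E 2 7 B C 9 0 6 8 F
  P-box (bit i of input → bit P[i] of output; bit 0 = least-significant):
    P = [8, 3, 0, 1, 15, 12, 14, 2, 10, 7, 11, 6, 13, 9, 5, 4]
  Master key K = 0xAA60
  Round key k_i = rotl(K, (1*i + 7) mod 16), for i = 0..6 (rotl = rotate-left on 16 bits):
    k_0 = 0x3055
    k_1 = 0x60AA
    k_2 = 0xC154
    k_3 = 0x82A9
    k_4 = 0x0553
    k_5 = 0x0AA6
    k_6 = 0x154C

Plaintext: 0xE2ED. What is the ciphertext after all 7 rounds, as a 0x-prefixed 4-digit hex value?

s_0 = plaintext = 0xE2ED
s_1 = Round(s_0, k_0) = 0x34C8
s_2 = Round(s_1, k_1) = 0x6FB3
s_3 = Round(s_2, k_2) = 0x4FAA
s_4 = Round(s_3, k_3) = 0xEE4E
s_5 = Round(s_4, k_4) = 0xC501
s_6 = Round(s_5, k_5) = 0x86E7
s_7 = Round(s_6, k_6) = 0x3FA0

0x3FA0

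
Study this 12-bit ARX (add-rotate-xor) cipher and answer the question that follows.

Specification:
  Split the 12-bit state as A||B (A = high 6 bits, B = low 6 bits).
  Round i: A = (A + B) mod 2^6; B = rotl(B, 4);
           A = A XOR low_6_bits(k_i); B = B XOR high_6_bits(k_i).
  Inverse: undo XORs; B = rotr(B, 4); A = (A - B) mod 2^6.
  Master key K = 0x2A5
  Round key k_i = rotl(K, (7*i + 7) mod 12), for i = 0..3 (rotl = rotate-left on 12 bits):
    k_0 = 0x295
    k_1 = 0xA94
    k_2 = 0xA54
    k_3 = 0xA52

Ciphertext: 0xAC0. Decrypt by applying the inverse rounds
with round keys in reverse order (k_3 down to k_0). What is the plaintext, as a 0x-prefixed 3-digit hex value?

s_0 = ciphertext = 0xAC0
s_1 = InvRound(s_0, k_3) = 0x4E6
s_2 = InvRound(s_1, k_2) = 0x2FC
s_3 = InvRound(s_2, k_1) = 0x199
s_4 = InvRound(s_3, k_0) = 0x18D

0x18D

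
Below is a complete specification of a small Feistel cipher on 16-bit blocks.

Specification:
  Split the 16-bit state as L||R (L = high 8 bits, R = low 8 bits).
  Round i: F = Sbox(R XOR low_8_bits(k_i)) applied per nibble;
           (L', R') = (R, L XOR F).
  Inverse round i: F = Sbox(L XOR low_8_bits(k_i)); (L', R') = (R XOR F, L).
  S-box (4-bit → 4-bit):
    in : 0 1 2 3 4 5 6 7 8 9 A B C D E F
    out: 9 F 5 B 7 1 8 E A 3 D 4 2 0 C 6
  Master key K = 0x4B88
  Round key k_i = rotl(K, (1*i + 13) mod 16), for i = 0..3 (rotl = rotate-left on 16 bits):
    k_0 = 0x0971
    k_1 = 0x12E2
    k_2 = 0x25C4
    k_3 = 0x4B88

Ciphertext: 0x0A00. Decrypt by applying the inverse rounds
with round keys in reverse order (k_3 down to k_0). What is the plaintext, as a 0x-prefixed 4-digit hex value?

0x982B

s_0 = ciphertext = 0x0A00
s_1 = InvRound(s_0, k_3) = 0xA50A
s_2 = InvRound(s_1, k_2) = 0x85A5
s_3 = InvRound(s_2, k_1) = 0x2B85
s_4 = InvRound(s_3, k_0) = 0x982B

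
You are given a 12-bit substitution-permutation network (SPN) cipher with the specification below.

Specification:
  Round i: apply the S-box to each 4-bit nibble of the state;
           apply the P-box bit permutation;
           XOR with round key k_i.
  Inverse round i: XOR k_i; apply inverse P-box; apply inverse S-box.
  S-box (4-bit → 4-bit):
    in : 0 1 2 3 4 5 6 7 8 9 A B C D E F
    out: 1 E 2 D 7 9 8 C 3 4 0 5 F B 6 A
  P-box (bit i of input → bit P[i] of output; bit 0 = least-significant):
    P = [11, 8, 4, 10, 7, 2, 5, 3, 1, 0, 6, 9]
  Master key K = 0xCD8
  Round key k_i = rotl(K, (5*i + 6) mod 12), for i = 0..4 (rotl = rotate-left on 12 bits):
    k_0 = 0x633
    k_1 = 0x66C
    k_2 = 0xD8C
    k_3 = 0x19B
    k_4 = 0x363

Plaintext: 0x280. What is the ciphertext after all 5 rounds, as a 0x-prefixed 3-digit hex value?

s_0 = plaintext = 0x280
s_1 = Round(s_0, k_0) = 0xEB6
s_2 = Round(s_1, k_1) = 0x28D
s_3 = Round(s_2, k_2) = 0x009
s_4 = Round(s_3, k_3) = 0x109
s_5 = Round(s_4, k_4) = 0x1B2

0x1B2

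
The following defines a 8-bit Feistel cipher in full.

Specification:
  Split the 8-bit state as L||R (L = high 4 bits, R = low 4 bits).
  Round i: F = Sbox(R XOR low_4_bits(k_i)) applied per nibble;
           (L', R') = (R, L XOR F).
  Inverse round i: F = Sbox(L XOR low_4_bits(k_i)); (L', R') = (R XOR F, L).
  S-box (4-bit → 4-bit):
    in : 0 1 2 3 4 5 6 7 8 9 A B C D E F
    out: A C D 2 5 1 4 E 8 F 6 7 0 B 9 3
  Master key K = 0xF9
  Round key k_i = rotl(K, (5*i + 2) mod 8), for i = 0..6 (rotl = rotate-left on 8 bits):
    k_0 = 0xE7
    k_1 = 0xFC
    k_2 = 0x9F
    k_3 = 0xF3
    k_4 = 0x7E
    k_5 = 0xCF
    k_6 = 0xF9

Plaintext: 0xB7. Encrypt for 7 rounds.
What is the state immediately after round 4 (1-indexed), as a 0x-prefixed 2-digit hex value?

0x36

s_0 = plaintext = 0xB7
s_1 = Round(s_0, k_0) = 0x71
s_2 = Round(s_1, k_1) = 0x1C
s_3 = Round(s_2, k_2) = 0xC3
s_4 = Round(s_3, k_3) = 0x36
s_5 = Round(s_4, k_4) = 0x6B
s_6 = Round(s_5, k_5) = 0xB3
s_7 = Round(s_6, k_6) = 0x3D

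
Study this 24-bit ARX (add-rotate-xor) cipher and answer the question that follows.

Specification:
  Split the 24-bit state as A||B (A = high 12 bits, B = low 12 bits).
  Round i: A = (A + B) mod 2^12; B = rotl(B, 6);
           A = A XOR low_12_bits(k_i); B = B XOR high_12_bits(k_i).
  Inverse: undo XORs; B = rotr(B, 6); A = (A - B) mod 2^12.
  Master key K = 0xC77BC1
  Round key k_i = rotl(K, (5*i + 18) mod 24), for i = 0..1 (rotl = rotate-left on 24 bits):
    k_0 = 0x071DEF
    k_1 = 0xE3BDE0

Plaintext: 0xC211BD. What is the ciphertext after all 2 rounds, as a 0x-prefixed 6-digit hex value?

0x2883C7

s_0 = plaintext = 0xC211BD
s_1 = Round(s_0, k_0) = 0x031F37
s_2 = Round(s_1, k_1) = 0x2883C7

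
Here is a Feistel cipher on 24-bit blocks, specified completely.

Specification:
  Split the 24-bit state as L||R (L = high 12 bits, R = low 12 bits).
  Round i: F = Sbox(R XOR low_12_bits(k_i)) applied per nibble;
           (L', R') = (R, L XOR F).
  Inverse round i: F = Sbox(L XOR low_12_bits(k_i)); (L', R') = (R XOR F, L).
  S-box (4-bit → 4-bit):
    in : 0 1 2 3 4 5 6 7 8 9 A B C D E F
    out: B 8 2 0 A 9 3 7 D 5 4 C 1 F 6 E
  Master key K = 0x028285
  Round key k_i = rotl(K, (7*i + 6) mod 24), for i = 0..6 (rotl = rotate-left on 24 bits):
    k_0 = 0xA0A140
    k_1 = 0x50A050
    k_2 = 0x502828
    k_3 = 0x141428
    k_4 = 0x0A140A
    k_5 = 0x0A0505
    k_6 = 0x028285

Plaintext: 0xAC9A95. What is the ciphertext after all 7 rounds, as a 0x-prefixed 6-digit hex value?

0xB9EEA2

s_0 = plaintext = 0xAC9A95
s_1 = Round(s_0, k_0) = 0xA95630
s_2 = Round(s_1, k_1) = 0x6309AE
s_3 = Round(s_2, k_2) = 0x9AEEE3
s_4 = Round(s_3, k_3) = 0xEE3DB2
s_5 = Round(s_4, k_4) = 0xDB2B2E
s_6 = Round(s_5, k_5) = 0xB2EB9E
s_7 = Round(s_6, k_6) = 0xB9EEA2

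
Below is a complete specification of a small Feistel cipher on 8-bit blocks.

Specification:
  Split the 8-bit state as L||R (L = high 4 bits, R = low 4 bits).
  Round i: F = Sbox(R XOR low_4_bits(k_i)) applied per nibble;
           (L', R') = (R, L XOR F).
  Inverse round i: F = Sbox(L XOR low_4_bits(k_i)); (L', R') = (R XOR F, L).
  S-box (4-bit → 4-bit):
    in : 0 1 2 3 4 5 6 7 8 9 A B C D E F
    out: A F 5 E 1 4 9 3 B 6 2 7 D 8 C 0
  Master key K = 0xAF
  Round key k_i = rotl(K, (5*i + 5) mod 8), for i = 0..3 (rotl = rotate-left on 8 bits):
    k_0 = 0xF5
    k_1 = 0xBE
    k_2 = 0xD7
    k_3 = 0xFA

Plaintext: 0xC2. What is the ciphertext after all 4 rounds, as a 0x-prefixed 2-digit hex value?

s_0 = plaintext = 0xC2
s_1 = Round(s_0, k_0) = 0x2F
s_2 = Round(s_1, k_1) = 0xFD
s_3 = Round(s_2, k_2) = 0xDD
s_4 = Round(s_3, k_3) = 0xDE

0xDE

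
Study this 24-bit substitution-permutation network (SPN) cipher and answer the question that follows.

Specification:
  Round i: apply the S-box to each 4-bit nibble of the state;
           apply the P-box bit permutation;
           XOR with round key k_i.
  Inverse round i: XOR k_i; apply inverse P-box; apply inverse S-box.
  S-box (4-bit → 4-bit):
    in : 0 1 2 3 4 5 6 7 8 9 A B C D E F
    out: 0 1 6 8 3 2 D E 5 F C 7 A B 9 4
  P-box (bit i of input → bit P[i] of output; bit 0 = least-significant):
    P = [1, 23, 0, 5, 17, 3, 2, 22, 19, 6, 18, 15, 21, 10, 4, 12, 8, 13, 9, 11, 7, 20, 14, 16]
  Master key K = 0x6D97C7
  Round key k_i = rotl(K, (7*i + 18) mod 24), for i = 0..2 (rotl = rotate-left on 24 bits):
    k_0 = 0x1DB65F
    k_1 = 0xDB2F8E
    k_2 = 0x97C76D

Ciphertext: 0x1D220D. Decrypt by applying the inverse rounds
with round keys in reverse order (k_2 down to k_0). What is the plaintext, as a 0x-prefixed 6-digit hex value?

s_0 = ciphertext = 0x1D220D
s_1 = InvRound(s_0, k_2) = 0xF45D1C
s_2 = InvRound(s_1, k_1) = 0x626811
s_3 = InvRound(s_2, k_0) = 0x7AD991

0x7AD991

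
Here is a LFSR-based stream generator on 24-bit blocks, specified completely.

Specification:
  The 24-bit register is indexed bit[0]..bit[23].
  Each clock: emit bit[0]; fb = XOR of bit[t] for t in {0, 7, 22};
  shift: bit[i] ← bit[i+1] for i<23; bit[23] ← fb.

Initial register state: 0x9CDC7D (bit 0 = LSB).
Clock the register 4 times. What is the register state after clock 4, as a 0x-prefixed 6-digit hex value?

reg_0 = 0x9CDC7D
clock 1: out=1, reg = 0xCE6E3E
clock 2: out=0, reg = 0xE7371F
clock 3: out=1, reg = 0x739B8F
clock 4: out=1, reg = 0xB9CDC7

0xB9CDC7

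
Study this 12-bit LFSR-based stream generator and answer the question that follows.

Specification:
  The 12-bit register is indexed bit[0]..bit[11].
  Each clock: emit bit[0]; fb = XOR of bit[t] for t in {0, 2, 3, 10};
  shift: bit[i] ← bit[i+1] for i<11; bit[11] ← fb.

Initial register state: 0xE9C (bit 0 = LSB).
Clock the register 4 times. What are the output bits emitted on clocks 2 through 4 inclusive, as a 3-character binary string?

011

reg_0 = 0xE9C
clock 1: out=0, reg = 0xF4E
clock 2: out=0, reg = 0xFA7
clock 3: out=1, reg = 0xFD3
clock 4: out=1, reg = 0x7E9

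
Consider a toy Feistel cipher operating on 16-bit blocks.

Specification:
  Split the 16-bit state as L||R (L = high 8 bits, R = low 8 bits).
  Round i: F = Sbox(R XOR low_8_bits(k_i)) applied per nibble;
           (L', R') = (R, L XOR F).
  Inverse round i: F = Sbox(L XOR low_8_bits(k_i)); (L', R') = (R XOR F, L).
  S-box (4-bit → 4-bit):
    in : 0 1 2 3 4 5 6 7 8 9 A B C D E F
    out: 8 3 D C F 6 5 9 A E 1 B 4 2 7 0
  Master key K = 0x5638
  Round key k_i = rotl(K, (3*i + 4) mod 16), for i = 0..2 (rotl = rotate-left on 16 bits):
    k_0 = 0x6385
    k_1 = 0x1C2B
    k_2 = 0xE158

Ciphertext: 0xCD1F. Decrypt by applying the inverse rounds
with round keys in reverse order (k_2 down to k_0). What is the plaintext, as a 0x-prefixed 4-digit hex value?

0xAFE0

s_0 = ciphertext = 0xCD1F
s_1 = InvRound(s_0, k_2) = 0xF9CD
s_2 = InvRound(s_1, k_1) = 0xE0F9
s_3 = InvRound(s_2, k_0) = 0xAFE0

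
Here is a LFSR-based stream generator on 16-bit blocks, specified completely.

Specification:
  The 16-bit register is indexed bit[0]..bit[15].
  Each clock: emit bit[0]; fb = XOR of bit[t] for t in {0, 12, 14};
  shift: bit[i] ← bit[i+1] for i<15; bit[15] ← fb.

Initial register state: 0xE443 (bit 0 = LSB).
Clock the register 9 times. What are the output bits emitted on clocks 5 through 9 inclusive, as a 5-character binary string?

00100

reg_0 = 0xE443
clock 1: out=1, reg = 0x7221
clock 2: out=1, reg = 0xB910
clock 3: out=0, reg = 0xDC88
clock 4: out=0, reg = 0x6E44
clock 5: out=0, reg = 0xB722
clock 6: out=0, reg = 0xDB91
clock 7: out=1, reg = 0xEDC8
clock 8: out=0, reg = 0xF6E4
clock 9: out=0, reg = 0x7B72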